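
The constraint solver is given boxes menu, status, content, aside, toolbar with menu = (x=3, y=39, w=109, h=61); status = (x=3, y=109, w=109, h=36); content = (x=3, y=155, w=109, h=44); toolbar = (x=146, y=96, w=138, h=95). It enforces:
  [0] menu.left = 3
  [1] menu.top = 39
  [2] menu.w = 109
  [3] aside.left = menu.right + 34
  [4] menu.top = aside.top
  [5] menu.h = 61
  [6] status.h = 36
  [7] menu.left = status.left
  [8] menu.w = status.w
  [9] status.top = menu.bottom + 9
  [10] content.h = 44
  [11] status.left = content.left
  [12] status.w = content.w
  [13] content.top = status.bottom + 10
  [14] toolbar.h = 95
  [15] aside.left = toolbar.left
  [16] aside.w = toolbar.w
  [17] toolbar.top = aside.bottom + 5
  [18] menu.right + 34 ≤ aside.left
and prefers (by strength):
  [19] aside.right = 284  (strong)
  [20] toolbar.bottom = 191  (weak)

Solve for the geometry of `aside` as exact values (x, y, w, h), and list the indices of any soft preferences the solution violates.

1. aside.x = 146  [aside.left = menu.right + 34]
2. aside.y = 39  [menu.top = aside.top]
3. aside.w = 138  [aside.w = toolbar.w]
4. aside.h = 52  [toolbar.top = aside.bottom + 5]

aside = (x=146, y=39, w=138, h=52)
violated soft preferences: none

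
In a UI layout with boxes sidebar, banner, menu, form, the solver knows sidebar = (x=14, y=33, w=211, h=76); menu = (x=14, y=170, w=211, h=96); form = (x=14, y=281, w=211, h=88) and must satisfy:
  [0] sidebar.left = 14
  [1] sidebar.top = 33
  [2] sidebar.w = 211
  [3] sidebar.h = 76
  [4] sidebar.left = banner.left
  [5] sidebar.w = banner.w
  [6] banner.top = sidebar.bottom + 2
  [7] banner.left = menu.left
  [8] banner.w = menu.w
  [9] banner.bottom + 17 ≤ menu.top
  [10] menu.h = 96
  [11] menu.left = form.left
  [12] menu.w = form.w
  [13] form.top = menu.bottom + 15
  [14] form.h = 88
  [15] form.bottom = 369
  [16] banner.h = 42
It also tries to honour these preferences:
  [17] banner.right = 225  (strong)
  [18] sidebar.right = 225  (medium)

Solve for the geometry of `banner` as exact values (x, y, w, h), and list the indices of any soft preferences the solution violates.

banner = (x=14, y=111, w=211, h=42)
violated soft preferences: none

1. banner.x = 14  [sidebar.left = banner.left]
2. banner.w = 211  [sidebar.w = banner.w]
3. banner.y = 111  [banner.top = sidebar.bottom + 2]
4. banner.h = 42  [banner.h = 42]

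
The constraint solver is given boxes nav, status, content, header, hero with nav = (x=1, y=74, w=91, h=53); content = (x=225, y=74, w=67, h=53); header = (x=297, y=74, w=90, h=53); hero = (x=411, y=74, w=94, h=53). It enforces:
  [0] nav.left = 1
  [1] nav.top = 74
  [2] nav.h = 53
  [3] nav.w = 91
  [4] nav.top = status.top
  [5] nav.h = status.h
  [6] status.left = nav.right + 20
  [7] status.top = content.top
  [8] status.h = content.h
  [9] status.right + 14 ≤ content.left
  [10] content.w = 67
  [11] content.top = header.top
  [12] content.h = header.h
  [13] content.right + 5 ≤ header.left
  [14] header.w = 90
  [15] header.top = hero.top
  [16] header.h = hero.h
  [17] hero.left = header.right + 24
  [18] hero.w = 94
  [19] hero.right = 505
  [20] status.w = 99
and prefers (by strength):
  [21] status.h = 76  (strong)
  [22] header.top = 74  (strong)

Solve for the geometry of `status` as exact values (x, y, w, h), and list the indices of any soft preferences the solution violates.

status = (x=112, y=74, w=99, h=53)
violated soft preferences: 21

1. status.y = 74  [nav.top = status.top]
2. status.h = 53  [nav.h = status.h]
3. status.x = 112  [status.left = nav.right + 20]
4. status.w = 99  [status.w = 99]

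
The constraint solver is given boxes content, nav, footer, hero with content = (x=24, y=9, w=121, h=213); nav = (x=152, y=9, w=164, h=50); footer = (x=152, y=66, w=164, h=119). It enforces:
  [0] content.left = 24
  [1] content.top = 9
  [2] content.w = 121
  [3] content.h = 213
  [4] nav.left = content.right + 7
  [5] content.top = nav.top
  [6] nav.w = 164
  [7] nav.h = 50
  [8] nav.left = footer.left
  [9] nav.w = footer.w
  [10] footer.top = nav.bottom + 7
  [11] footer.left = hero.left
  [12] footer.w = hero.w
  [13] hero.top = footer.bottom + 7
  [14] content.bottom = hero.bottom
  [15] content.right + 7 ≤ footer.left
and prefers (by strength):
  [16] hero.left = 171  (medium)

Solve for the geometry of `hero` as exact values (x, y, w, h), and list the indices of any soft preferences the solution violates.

hero = (x=152, y=192, w=164, h=30)
violated soft preferences: 16

1. hero.x = 152  [footer.left = hero.left]
2. hero.w = 164  [footer.w = hero.w]
3. hero.y = 192  [hero.top = footer.bottom + 7]
4. hero.h = 30  [content.bottom = hero.bottom]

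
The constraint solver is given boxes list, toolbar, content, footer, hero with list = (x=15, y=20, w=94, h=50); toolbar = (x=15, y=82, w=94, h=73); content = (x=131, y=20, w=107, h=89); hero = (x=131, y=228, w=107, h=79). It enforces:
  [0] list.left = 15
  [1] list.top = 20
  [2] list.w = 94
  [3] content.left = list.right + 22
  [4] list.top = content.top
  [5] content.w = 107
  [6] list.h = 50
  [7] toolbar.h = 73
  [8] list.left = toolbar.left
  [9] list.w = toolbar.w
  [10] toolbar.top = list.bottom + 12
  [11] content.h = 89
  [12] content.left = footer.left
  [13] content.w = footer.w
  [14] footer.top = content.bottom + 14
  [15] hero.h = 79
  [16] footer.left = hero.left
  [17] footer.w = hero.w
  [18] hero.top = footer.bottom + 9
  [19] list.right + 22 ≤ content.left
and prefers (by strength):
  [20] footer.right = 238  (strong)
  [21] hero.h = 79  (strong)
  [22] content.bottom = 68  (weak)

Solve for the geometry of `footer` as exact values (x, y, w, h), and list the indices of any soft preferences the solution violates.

footer = (x=131, y=123, w=107, h=96)
violated soft preferences: 22

1. footer.x = 131  [content.left = footer.left]
2. footer.w = 107  [content.w = footer.w]
3. footer.y = 123  [footer.top = content.bottom + 14]
4. footer.h = 96  [hero.top = footer.bottom + 9]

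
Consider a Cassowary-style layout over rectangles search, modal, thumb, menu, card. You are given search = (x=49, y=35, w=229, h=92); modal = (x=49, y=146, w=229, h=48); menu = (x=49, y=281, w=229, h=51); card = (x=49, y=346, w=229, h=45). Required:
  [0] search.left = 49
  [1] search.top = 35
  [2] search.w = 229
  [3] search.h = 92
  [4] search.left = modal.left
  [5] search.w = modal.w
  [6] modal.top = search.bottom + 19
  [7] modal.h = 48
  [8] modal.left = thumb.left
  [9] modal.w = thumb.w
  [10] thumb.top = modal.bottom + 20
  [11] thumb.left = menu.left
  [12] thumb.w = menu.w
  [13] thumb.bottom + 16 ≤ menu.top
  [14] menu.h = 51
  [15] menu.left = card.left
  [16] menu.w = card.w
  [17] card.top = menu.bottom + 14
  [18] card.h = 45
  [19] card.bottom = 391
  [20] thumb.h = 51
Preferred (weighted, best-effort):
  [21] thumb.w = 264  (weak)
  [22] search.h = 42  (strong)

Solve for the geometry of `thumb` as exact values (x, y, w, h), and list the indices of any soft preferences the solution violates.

thumb = (x=49, y=214, w=229, h=51)
violated soft preferences: 21, 22

1. thumb.x = 49  [modal.left = thumb.left]
2. thumb.w = 229  [modal.w = thumb.w]
3. thumb.y = 214  [thumb.top = modal.bottom + 20]
4. thumb.h = 51  [thumb.h = 51]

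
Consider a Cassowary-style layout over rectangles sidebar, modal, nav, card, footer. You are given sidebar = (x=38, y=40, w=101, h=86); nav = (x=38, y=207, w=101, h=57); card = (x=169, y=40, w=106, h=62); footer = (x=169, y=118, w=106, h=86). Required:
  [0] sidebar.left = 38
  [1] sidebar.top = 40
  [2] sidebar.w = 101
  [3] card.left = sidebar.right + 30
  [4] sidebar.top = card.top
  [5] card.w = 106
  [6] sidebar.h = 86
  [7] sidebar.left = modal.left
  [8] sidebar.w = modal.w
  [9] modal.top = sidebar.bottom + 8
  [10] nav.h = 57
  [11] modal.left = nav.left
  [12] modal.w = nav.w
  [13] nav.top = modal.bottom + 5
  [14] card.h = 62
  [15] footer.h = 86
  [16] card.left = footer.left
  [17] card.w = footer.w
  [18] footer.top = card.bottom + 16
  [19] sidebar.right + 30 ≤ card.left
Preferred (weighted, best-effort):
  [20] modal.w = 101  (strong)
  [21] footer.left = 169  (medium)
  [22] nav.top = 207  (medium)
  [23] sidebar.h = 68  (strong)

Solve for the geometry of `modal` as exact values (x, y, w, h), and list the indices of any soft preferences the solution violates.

modal = (x=38, y=134, w=101, h=68)
violated soft preferences: 23

1. modal.x = 38  [sidebar.left = modal.left]
2. modal.w = 101  [sidebar.w = modal.w]
3. modal.y = 134  [modal.top = sidebar.bottom + 8]
4. modal.h = 68  [nav.top = modal.bottom + 5]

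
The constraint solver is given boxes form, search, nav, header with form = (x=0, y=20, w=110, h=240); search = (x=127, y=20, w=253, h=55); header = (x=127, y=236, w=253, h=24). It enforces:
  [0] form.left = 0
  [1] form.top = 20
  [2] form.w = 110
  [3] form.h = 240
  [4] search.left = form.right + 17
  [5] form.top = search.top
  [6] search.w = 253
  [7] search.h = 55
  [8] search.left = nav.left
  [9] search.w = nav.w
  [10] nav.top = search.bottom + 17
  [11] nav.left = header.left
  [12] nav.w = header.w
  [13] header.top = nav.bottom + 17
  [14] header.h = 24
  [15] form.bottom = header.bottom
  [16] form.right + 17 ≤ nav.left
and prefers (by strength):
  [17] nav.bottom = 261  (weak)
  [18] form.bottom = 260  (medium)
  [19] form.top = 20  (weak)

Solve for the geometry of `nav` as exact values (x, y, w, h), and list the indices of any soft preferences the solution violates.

nav = (x=127, y=92, w=253, h=127)
violated soft preferences: 17

1. nav.x = 127  [search.left = nav.left]
2. nav.w = 253  [search.w = nav.w]
3. nav.y = 92  [nav.top = search.bottom + 17]
4. nav.h = 127  [header.top = nav.bottom + 17]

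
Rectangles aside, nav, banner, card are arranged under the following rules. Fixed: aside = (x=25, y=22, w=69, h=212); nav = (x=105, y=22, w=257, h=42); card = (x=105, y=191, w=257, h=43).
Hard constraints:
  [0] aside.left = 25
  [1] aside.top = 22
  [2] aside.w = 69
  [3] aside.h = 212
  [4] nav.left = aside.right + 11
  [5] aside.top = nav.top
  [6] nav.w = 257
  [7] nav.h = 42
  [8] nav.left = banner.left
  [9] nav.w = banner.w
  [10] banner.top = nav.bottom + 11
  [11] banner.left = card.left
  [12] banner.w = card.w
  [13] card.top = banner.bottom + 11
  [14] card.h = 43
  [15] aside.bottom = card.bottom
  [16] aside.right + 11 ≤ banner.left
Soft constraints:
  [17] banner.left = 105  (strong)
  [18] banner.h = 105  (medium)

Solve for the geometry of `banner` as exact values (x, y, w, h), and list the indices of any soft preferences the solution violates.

1. banner.x = 105  [nav.left = banner.left]
2. banner.w = 257  [nav.w = banner.w]
3. banner.y = 75  [banner.top = nav.bottom + 11]
4. banner.h = 105  [card.top = banner.bottom + 11]

banner = (x=105, y=75, w=257, h=105)
violated soft preferences: none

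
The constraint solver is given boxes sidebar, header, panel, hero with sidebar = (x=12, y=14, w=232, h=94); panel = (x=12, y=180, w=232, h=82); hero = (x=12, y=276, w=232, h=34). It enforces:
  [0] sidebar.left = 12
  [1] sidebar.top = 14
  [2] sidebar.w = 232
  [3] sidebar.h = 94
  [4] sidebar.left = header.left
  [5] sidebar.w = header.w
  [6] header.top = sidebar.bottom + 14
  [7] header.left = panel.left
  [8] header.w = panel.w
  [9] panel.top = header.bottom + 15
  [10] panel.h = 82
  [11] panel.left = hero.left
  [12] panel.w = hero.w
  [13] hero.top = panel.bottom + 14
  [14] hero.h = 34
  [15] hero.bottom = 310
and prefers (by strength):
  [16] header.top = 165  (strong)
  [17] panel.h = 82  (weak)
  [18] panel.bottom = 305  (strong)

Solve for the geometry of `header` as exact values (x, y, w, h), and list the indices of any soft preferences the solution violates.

header = (x=12, y=122, w=232, h=43)
violated soft preferences: 16, 18

1. header.x = 12  [sidebar.left = header.left]
2. header.w = 232  [sidebar.w = header.w]
3. header.y = 122  [header.top = sidebar.bottom + 14]
4. header.h = 43  [panel.top = header.bottom + 15]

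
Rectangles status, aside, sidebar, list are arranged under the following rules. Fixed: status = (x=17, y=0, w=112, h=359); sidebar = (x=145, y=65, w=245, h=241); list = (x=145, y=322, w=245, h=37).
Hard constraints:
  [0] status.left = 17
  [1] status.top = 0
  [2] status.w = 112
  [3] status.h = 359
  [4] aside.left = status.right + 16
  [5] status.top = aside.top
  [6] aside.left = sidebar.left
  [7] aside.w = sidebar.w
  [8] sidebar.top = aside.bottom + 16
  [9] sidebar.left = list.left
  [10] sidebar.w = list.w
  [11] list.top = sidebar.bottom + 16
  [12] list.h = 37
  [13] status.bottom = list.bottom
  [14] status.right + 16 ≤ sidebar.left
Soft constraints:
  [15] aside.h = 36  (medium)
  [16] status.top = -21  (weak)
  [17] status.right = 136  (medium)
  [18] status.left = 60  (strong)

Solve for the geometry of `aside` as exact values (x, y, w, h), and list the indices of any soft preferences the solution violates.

1. aside.x = 145  [aside.left = status.right + 16]
2. aside.y = 0  [status.top = aside.top]
3. aside.w = 245  [aside.w = sidebar.w]
4. aside.h = 49  [sidebar.top = aside.bottom + 16]

aside = (x=145, y=0, w=245, h=49)
violated soft preferences: 15, 16, 17, 18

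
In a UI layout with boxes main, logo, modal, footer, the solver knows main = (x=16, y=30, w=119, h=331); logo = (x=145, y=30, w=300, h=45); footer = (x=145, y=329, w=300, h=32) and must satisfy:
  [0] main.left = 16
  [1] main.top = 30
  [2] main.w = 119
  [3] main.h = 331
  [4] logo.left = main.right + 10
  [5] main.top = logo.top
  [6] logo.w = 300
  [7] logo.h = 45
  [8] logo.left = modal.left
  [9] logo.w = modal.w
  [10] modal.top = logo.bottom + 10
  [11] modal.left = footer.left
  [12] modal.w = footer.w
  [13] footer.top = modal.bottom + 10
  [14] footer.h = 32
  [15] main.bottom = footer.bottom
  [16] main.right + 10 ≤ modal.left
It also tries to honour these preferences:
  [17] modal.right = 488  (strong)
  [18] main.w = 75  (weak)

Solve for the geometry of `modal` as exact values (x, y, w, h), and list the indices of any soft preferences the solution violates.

modal = (x=145, y=85, w=300, h=234)
violated soft preferences: 17, 18

1. modal.x = 145  [logo.left = modal.left]
2. modal.w = 300  [logo.w = modal.w]
3. modal.y = 85  [modal.top = logo.bottom + 10]
4. modal.h = 234  [footer.top = modal.bottom + 10]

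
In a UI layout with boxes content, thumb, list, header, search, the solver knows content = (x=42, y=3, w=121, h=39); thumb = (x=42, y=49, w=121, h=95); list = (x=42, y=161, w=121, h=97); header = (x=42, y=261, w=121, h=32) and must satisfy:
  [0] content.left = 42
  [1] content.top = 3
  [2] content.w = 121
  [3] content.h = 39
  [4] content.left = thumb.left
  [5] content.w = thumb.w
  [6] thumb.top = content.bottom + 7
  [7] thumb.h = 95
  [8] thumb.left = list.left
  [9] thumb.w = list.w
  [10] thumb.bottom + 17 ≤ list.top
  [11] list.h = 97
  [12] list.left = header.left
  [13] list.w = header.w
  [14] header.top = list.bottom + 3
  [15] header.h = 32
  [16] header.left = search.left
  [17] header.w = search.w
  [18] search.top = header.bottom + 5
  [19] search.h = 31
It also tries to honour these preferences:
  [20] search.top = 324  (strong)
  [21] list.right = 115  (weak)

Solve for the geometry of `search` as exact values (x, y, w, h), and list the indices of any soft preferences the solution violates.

1. search.x = 42  [header.left = search.left]
2. search.w = 121  [header.w = search.w]
3. search.y = 298  [search.top = header.bottom + 5]
4. search.h = 31  [search.h = 31]

search = (x=42, y=298, w=121, h=31)
violated soft preferences: 20, 21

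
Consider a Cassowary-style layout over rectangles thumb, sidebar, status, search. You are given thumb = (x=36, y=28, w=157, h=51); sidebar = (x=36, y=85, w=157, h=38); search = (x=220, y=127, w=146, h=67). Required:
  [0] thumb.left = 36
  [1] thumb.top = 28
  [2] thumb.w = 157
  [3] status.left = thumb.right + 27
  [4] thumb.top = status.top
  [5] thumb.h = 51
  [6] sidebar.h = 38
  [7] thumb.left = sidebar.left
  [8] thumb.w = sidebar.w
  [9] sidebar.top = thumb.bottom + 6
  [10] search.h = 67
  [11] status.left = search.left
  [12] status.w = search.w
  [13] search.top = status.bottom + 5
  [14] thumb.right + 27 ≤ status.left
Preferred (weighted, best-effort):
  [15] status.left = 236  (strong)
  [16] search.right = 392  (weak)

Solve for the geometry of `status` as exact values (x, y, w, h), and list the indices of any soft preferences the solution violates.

1. status.x = 220  [status.left = thumb.right + 27]
2. status.y = 28  [thumb.top = status.top]
3. status.w = 146  [status.w = search.w]
4. status.h = 94  [search.top = status.bottom + 5]

status = (x=220, y=28, w=146, h=94)
violated soft preferences: 15, 16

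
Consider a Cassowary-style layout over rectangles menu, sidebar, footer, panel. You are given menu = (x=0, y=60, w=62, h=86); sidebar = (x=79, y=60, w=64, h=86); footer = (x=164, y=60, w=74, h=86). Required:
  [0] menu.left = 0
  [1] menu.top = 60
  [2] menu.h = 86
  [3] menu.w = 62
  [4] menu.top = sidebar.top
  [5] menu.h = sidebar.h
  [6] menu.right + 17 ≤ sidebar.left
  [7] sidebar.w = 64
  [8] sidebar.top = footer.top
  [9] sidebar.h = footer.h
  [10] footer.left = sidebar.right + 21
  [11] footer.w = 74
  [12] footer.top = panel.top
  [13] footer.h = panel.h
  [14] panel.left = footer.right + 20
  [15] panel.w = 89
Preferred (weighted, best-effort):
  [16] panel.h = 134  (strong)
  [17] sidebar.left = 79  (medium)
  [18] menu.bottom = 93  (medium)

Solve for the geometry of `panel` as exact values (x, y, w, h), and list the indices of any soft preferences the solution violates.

panel = (x=258, y=60, w=89, h=86)
violated soft preferences: 16, 18

1. panel.y = 60  [footer.top = panel.top]
2. panel.h = 86  [footer.h = panel.h]
3. panel.x = 258  [panel.left = footer.right + 20]
4. panel.w = 89  [panel.w = 89]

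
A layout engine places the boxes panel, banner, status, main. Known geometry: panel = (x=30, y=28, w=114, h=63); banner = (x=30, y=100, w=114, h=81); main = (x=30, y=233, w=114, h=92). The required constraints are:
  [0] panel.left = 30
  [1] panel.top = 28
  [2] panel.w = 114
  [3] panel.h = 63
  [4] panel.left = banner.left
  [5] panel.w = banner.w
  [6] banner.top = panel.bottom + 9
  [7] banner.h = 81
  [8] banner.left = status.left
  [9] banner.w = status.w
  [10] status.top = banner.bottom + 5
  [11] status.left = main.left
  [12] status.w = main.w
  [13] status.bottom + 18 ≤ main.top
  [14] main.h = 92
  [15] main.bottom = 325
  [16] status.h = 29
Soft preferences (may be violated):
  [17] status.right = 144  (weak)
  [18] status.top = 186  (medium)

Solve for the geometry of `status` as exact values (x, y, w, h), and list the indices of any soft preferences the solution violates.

1. status.x = 30  [banner.left = status.left]
2. status.w = 114  [banner.w = status.w]
3. status.y = 186  [status.top = banner.bottom + 5]
4. status.h = 29  [status.h = 29]

status = (x=30, y=186, w=114, h=29)
violated soft preferences: none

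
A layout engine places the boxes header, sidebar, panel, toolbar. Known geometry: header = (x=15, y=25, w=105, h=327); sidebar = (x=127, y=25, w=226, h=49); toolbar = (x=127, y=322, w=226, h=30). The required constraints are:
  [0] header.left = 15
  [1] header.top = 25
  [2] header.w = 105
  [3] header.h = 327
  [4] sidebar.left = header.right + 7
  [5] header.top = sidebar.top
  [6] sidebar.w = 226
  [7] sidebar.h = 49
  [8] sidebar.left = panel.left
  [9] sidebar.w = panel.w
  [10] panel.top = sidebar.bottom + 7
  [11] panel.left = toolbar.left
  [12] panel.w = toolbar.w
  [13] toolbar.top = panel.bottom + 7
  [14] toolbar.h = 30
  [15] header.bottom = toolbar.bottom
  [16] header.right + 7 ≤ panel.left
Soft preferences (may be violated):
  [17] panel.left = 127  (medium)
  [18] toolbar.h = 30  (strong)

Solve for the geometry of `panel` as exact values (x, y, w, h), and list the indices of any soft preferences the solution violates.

panel = (x=127, y=81, w=226, h=234)
violated soft preferences: none

1. panel.x = 127  [sidebar.left = panel.left]
2. panel.w = 226  [sidebar.w = panel.w]
3. panel.y = 81  [panel.top = sidebar.bottom + 7]
4. panel.h = 234  [toolbar.top = panel.bottom + 7]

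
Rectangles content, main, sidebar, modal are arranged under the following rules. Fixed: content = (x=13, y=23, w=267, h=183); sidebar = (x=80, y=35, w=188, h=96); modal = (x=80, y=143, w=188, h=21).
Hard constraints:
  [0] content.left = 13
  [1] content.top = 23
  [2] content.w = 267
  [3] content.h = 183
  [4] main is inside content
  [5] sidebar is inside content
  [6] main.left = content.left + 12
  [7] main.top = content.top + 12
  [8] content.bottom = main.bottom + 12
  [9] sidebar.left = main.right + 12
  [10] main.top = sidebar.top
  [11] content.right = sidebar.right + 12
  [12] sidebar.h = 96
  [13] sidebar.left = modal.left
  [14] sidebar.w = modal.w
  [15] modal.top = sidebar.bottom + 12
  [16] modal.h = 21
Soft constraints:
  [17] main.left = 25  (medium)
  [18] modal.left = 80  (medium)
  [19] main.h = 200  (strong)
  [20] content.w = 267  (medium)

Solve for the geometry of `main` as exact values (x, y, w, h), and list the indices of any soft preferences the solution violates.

1. main.x = 25  [main.left = content.left + 12]
2. main.y = 35  [main.top = content.top + 12]
3. main.h = 159  [content.bottom = main.bottom + 12]
4. main.w = 43  [sidebar.left = main.right + 12]

main = (x=25, y=35, w=43, h=159)
violated soft preferences: 19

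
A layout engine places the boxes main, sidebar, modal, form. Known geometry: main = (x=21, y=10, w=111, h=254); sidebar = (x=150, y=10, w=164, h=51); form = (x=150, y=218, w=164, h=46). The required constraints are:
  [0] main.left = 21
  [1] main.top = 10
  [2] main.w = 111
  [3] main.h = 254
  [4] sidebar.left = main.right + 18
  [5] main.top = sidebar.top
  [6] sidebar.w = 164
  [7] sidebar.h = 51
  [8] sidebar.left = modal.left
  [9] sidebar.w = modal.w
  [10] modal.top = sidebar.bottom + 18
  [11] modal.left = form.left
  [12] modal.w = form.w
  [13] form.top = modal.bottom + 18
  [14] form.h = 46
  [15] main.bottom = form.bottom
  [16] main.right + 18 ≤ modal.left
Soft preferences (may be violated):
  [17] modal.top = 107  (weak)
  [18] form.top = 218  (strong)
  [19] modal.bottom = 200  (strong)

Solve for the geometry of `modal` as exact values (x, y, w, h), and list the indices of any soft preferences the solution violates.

modal = (x=150, y=79, w=164, h=121)
violated soft preferences: 17

1. modal.x = 150  [sidebar.left = modal.left]
2. modal.w = 164  [sidebar.w = modal.w]
3. modal.y = 79  [modal.top = sidebar.bottom + 18]
4. modal.h = 121  [form.top = modal.bottom + 18]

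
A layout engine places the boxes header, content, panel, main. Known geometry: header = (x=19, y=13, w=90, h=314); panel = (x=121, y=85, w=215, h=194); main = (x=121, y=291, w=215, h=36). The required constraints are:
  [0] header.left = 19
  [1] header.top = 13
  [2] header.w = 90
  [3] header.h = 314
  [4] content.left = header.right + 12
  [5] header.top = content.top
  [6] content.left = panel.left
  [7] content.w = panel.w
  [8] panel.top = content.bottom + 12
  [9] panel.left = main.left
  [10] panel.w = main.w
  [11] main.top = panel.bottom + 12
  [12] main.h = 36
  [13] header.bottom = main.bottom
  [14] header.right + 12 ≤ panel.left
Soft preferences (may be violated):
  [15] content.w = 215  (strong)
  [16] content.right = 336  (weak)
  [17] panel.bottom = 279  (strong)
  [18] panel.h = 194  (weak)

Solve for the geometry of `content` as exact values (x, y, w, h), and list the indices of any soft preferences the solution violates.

1. content.x = 121  [content.left = header.right + 12]
2. content.y = 13  [header.top = content.top]
3. content.w = 215  [content.w = panel.w]
4. content.h = 60  [panel.top = content.bottom + 12]

content = (x=121, y=13, w=215, h=60)
violated soft preferences: none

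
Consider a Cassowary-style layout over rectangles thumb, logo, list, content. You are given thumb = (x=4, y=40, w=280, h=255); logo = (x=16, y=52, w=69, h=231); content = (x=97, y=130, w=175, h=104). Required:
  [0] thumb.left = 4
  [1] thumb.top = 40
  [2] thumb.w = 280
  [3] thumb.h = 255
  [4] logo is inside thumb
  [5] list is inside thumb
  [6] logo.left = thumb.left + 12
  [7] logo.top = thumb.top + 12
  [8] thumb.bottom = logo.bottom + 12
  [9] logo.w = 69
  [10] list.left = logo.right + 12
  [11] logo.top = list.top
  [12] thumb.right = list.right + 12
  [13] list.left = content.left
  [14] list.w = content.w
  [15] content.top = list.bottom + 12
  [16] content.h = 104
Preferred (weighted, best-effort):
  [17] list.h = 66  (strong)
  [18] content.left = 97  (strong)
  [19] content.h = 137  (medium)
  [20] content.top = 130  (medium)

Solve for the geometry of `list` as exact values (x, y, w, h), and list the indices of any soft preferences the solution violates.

1. list.x = 97  [list.left = logo.right + 12]
2. list.y = 52  [logo.top = list.top]
3. list.w = 175  [thumb.right = list.right + 12]
4. list.h = 66  [content.top = list.bottom + 12]

list = (x=97, y=52, w=175, h=66)
violated soft preferences: 19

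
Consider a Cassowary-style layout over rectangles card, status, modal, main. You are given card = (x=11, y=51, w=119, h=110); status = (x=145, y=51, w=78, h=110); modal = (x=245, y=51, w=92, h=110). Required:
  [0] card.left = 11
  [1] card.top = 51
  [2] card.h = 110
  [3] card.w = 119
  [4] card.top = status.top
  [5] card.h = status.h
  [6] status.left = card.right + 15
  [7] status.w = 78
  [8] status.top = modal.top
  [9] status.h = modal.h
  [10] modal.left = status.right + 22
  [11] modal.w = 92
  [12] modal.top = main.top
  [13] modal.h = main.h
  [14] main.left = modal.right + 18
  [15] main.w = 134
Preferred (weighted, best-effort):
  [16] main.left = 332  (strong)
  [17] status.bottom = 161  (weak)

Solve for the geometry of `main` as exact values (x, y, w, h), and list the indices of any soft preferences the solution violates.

main = (x=355, y=51, w=134, h=110)
violated soft preferences: 16

1. main.y = 51  [modal.top = main.top]
2. main.h = 110  [modal.h = main.h]
3. main.x = 355  [main.left = modal.right + 18]
4. main.w = 134  [main.w = 134]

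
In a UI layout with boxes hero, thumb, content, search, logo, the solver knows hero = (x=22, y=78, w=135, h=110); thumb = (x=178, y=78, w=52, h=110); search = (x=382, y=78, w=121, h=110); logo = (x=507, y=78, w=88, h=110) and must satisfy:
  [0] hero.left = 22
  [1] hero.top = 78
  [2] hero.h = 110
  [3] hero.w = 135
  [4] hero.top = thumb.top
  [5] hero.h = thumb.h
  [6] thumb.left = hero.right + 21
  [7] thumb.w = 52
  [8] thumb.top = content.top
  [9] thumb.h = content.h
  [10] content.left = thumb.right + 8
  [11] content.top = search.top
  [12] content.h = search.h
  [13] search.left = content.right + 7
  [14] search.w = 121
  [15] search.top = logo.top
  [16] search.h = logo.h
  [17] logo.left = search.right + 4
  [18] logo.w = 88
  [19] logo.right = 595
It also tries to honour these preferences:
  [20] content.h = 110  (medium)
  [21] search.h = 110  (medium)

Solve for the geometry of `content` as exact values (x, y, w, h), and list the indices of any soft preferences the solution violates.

1. content.y = 78  [thumb.top = content.top]
2. content.h = 110  [thumb.h = content.h]
3. content.x = 238  [content.left = thumb.right + 8]
4. content.w = 137  [search.left = content.right + 7]

content = (x=238, y=78, w=137, h=110)
violated soft preferences: none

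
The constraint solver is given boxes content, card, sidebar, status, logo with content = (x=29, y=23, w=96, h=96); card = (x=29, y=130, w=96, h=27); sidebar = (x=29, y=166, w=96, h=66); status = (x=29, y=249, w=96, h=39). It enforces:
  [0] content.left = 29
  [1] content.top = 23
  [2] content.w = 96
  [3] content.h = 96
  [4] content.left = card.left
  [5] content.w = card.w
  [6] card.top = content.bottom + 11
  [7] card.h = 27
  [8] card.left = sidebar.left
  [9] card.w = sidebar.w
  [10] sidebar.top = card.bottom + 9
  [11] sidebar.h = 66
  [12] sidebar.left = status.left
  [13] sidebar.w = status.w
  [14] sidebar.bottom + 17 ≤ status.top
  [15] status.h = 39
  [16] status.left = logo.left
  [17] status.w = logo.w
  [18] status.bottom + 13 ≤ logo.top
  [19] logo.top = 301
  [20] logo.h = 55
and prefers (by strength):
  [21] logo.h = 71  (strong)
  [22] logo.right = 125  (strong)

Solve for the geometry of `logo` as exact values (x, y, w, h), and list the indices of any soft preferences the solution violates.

logo = (x=29, y=301, w=96, h=55)
violated soft preferences: 21

1. logo.x = 29  [status.left = logo.left]
2. logo.w = 96  [status.w = logo.w]
3. logo.y = 301  [logo.top = 301]
4. logo.h = 55  [logo.h = 55]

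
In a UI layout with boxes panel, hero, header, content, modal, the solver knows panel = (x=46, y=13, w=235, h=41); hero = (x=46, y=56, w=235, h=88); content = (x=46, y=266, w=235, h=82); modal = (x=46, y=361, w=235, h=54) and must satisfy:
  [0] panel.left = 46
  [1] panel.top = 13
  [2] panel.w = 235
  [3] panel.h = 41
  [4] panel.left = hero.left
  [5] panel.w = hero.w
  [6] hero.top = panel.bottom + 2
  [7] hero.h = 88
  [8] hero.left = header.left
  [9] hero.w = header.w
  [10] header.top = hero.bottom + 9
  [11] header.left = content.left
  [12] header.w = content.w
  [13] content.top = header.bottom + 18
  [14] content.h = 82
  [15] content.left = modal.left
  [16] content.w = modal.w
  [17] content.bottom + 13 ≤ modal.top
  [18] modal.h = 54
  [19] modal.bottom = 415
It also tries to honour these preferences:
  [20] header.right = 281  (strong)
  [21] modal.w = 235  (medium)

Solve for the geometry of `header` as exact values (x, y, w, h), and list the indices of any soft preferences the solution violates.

1. header.x = 46  [hero.left = header.left]
2. header.w = 235  [hero.w = header.w]
3. header.y = 153  [header.top = hero.bottom + 9]
4. header.h = 95  [content.top = header.bottom + 18]

header = (x=46, y=153, w=235, h=95)
violated soft preferences: none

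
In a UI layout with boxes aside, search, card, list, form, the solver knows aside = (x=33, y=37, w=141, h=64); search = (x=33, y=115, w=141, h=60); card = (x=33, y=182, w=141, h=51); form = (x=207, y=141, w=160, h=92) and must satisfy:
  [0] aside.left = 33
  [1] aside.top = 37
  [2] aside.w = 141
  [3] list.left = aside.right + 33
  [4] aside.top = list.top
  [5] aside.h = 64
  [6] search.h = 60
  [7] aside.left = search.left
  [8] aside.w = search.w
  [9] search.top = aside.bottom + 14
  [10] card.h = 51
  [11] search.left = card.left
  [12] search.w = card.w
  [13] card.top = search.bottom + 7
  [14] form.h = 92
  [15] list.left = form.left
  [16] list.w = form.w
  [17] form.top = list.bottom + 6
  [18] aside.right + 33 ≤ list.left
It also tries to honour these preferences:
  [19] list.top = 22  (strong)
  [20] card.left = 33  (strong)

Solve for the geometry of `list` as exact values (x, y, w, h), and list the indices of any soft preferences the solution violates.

list = (x=207, y=37, w=160, h=98)
violated soft preferences: 19

1. list.x = 207  [list.left = aside.right + 33]
2. list.y = 37  [aside.top = list.top]
3. list.w = 160  [list.w = form.w]
4. list.h = 98  [form.top = list.bottom + 6]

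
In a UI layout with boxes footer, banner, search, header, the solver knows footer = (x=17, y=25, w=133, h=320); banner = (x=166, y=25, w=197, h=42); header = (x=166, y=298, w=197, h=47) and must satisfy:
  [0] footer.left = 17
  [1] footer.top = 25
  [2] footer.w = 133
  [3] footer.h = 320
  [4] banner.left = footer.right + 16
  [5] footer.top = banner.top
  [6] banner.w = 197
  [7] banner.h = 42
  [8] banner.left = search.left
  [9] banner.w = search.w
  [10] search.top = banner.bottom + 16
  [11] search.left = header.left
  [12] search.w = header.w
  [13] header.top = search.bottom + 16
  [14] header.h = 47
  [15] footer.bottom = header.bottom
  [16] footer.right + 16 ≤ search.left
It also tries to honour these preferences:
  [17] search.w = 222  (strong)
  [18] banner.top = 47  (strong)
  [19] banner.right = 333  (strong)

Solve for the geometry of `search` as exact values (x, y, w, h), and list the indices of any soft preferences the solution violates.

1. search.x = 166  [banner.left = search.left]
2. search.w = 197  [banner.w = search.w]
3. search.y = 83  [search.top = banner.bottom + 16]
4. search.h = 199  [header.top = search.bottom + 16]

search = (x=166, y=83, w=197, h=199)
violated soft preferences: 17, 18, 19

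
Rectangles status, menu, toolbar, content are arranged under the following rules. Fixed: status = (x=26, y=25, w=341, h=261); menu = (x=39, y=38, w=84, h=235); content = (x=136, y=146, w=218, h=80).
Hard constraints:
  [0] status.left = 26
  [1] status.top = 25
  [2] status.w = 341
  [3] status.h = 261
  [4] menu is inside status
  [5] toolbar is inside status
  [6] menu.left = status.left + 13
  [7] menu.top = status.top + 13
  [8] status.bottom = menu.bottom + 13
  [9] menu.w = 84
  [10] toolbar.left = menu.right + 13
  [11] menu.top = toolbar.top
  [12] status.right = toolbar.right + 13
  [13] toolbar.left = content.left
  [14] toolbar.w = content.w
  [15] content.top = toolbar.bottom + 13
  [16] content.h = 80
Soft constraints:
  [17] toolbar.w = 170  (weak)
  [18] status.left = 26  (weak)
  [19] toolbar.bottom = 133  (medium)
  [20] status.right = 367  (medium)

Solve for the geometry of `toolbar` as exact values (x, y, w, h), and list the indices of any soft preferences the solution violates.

1. toolbar.x = 136  [toolbar.left = menu.right + 13]
2. toolbar.y = 38  [menu.top = toolbar.top]
3. toolbar.w = 218  [status.right = toolbar.right + 13]
4. toolbar.h = 95  [content.top = toolbar.bottom + 13]

toolbar = (x=136, y=38, w=218, h=95)
violated soft preferences: 17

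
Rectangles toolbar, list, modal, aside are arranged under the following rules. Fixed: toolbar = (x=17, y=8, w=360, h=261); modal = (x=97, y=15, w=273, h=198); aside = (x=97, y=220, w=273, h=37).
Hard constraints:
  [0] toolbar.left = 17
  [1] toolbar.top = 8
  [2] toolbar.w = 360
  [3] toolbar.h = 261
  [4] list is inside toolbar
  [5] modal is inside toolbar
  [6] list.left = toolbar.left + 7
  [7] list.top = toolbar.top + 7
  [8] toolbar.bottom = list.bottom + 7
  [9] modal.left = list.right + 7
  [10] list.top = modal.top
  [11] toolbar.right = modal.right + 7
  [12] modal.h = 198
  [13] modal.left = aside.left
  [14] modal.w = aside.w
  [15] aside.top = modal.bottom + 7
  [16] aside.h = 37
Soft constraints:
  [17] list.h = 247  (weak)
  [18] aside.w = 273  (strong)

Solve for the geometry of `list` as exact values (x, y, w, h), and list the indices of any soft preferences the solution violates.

list = (x=24, y=15, w=66, h=247)
violated soft preferences: none

1. list.x = 24  [list.left = toolbar.left + 7]
2. list.y = 15  [list.top = toolbar.top + 7]
3. list.h = 247  [toolbar.bottom = list.bottom + 7]
4. list.w = 66  [modal.left = list.right + 7]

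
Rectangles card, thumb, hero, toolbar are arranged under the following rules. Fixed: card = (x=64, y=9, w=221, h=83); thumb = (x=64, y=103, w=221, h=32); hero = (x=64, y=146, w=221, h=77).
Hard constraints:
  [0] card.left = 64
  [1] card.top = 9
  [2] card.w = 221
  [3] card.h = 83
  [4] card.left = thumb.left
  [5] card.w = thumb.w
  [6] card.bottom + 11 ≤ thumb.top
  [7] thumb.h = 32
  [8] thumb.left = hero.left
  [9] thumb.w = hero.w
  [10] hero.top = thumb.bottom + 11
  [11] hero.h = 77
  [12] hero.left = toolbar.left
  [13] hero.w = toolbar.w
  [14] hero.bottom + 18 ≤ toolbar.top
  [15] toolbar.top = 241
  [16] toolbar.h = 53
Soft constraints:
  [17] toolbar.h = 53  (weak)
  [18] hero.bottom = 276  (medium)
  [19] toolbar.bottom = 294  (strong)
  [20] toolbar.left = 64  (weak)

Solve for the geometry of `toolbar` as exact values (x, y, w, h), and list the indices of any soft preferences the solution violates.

1. toolbar.x = 64  [hero.left = toolbar.left]
2. toolbar.w = 221  [hero.w = toolbar.w]
3. toolbar.y = 241  [toolbar.top = 241]
4. toolbar.h = 53  [toolbar.h = 53]

toolbar = (x=64, y=241, w=221, h=53)
violated soft preferences: 18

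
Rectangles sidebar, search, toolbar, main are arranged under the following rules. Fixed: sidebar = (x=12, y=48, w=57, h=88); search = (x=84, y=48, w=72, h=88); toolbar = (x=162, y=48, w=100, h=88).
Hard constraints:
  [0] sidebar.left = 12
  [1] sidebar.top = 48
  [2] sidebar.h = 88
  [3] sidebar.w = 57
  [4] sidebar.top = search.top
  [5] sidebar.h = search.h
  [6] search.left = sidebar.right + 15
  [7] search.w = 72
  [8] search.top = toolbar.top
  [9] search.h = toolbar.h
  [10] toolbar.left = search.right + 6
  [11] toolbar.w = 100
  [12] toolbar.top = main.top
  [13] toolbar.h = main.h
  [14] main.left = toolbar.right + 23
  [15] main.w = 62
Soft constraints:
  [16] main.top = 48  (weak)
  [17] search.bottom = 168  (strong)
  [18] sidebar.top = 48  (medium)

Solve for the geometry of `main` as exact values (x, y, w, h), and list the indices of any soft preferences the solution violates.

main = (x=285, y=48, w=62, h=88)
violated soft preferences: 17

1. main.y = 48  [toolbar.top = main.top]
2. main.h = 88  [toolbar.h = main.h]
3. main.x = 285  [main.left = toolbar.right + 23]
4. main.w = 62  [main.w = 62]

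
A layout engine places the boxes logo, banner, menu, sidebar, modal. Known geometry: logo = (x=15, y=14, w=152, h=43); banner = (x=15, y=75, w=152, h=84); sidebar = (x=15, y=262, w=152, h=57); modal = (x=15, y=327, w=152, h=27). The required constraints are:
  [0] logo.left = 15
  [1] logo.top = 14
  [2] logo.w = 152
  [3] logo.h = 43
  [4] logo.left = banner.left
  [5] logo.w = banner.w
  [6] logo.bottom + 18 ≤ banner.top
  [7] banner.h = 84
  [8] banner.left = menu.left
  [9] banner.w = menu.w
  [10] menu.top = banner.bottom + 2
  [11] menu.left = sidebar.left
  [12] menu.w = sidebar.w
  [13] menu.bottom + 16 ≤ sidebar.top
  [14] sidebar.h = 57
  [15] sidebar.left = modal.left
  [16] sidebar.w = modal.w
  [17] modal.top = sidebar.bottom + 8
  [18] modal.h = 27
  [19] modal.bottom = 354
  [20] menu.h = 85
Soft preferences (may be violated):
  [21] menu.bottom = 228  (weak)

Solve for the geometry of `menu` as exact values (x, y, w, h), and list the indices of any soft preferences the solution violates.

menu = (x=15, y=161, w=152, h=85)
violated soft preferences: 21

1. menu.x = 15  [banner.left = menu.left]
2. menu.w = 152  [banner.w = menu.w]
3. menu.y = 161  [menu.top = banner.bottom + 2]
4. menu.h = 85  [menu.h = 85]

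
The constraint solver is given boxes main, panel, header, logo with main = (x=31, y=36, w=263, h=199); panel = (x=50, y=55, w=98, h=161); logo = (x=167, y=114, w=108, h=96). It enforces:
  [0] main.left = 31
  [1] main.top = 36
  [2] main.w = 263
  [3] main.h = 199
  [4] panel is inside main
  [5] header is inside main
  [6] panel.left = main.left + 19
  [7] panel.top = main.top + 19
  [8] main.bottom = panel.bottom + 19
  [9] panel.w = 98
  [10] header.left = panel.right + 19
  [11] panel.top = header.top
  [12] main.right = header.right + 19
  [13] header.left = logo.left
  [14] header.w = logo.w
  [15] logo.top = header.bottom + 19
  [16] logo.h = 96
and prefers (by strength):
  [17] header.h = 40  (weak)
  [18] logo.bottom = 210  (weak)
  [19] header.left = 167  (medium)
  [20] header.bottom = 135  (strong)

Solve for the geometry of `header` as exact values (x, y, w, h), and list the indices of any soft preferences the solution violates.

1. header.x = 167  [header.left = panel.right + 19]
2. header.y = 55  [panel.top = header.top]
3. header.w = 108  [main.right = header.right + 19]
4. header.h = 40  [logo.top = header.bottom + 19]

header = (x=167, y=55, w=108, h=40)
violated soft preferences: 20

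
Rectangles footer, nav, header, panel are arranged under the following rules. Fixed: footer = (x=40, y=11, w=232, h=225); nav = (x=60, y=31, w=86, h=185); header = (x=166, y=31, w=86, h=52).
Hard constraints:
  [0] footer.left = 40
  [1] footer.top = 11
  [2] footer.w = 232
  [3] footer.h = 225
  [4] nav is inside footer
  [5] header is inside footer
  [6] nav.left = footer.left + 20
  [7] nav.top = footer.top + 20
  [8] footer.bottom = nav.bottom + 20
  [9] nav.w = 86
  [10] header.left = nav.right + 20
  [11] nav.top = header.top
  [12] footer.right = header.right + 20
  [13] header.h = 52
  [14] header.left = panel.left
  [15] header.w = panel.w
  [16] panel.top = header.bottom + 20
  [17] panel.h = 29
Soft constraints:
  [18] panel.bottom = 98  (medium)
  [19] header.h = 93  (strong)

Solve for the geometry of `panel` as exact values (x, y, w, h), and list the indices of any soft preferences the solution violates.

1. panel.x = 166  [header.left = panel.left]
2. panel.w = 86  [header.w = panel.w]
3. panel.y = 103  [panel.top = header.bottom + 20]
4. panel.h = 29  [panel.h = 29]

panel = (x=166, y=103, w=86, h=29)
violated soft preferences: 18, 19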